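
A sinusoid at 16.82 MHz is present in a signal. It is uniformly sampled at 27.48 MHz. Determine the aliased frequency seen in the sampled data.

16.82 MHz > fs/2 = 13.74 MHz, folds to fs − 16.82 MHz = 10.66 MHz.

10.66 MHz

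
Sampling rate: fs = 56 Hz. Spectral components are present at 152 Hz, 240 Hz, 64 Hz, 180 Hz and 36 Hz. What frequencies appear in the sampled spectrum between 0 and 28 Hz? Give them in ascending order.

8 Hz, 12 Hz, 16 Hz, 20 Hz

fs/2 = 28 Hz.
152 Hz mod fs = 40 Hz.
40 Hz > fs/2 = 28 Hz, folds to fs − 40 Hz = 16 Hz.
240 Hz mod fs = 16 Hz.
16 Hz ≤ fs/2 = 28 Hz, appears at 16 Hz.
64 Hz mod fs = 8 Hz.
8 Hz ≤ fs/2 = 28 Hz, appears at 8 Hz.
180 Hz mod fs = 12 Hz.
12 Hz ≤ fs/2 = 28 Hz, appears at 12 Hz.
36 Hz > fs/2 = 28 Hz, folds to fs − 36 Hz = 20 Hz.
Distinct values: {8 Hz, 12 Hz, 16 Hz, 20 Hz}.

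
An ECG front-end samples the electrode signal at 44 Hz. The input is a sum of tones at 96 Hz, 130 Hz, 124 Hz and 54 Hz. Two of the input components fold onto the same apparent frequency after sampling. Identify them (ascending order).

96 Hz, 124 Hz

fs/2 = 22 Hz.
96 Hz mod fs = 8 Hz.
8 Hz ≤ fs/2 = 22 Hz, appears at 8 Hz.
130 Hz mod fs = 42 Hz.
42 Hz > fs/2 = 22 Hz, folds to fs − 42 Hz = 2 Hz.
124 Hz mod fs = 36 Hz.
36 Hz > fs/2 = 22 Hz, folds to fs − 36 Hz = 8 Hz.
54 Hz mod fs = 10 Hz.
10 Hz ≤ fs/2 = 22 Hz, appears at 10 Hz.
96 Hz and 124 Hz both map to 8 Hz.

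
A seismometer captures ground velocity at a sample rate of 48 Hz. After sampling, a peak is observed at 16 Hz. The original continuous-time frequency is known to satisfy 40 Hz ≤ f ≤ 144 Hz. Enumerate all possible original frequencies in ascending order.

Frequencies that alias to 16 Hz are k·fs ± 16 Hz for integer k ≥ 0.
k=0: 16 Hz.
k=1: 32 Hz, 64 Hz.
k=2: 80 Hz, 112 Hz.
k=3: 128 Hz, 160 Hz.
k=4: 176 Hz, 208 Hz.
Within [40 Hz, 144 Hz]: 64 Hz, 80 Hz, 112 Hz, 128 Hz.

64 Hz, 80 Hz, 112 Hz, 128 Hz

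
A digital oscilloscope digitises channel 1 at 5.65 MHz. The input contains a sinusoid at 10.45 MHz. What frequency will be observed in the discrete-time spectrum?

0.85 MHz

10.45 MHz mod fs = 4.8 MHz.
4.8 MHz > fs/2 = 2.825 MHz, folds to fs − 4.8 MHz = 0.85 MHz.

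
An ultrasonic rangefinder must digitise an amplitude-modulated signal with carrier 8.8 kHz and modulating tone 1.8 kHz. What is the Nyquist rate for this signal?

AM sidebands sit at fc ± fm = 7 kHz and 10.6 kHz.
Highest-frequency component: 10.6 kHz.
Nyquist rate = 2 × 10.6 kHz = 21.2 kHz.

21.2 kHz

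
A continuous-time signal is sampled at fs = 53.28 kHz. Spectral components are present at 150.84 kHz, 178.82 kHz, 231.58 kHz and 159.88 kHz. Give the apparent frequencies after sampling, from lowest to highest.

0.04 kHz, 9 kHz, 18.46 kHz, 18.98 kHz

fs/2 = 26.64 kHz.
150.84 kHz mod fs = 44.28 kHz.
44.28 kHz > fs/2 = 26.64 kHz, folds to fs − 44.28 kHz = 9 kHz.
178.82 kHz mod fs = 18.98 kHz.
18.98 kHz ≤ fs/2 = 26.64 kHz, appears at 18.98 kHz.
231.58 kHz mod fs = 18.46 kHz.
18.46 kHz ≤ fs/2 = 26.64 kHz, appears at 18.46 kHz.
159.88 kHz mod fs = 0.04 kHz.
0.04 kHz ≤ fs/2 = 26.64 kHz, appears at 0.04 kHz.
Distinct values: {0.04 kHz, 9 kHz, 18.46 kHz, 18.98 kHz}.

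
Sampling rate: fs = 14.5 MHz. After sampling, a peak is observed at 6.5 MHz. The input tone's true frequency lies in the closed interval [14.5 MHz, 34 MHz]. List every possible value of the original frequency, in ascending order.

Frequencies that alias to 6.5 MHz are k·fs ± 6.5 MHz for integer k ≥ 0.
k=0: 6.5 MHz.
k=1: 8 MHz, 21 MHz.
k=2: 22.5 MHz, 35.5 MHz.
k=3: 37 MHz, 50 MHz.
Within [14.5 MHz, 34 MHz]: 21 MHz, 22.5 MHz.

21 MHz, 22.5 MHz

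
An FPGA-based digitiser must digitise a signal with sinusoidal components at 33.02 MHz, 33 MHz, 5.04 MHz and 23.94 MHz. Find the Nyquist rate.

Highest-frequency component: 33.02 MHz.
Nyquist rate = 2 × 33.02 MHz = 66.04 MHz.

66.04 MHz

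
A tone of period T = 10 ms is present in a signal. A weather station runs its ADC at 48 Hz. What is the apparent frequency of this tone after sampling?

4 Hz

T = 10 ms → f = 1/T = 100 Hz.
100 Hz mod fs = 4 Hz.
4 Hz ≤ fs/2 = 24 Hz, appears at 4 Hz.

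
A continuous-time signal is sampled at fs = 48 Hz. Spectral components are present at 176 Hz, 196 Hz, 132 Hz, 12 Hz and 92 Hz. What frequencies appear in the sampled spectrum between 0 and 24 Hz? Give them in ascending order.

fs/2 = 24 Hz.
176 Hz mod fs = 32 Hz.
32 Hz > fs/2 = 24 Hz, folds to fs − 32 Hz = 16 Hz.
196 Hz mod fs = 4 Hz.
4 Hz ≤ fs/2 = 24 Hz, appears at 4 Hz.
132 Hz mod fs = 36 Hz.
36 Hz > fs/2 = 24 Hz, folds to fs − 36 Hz = 12 Hz.
12 Hz ≤ fs/2 = 24 Hz, passes unchanged.
92 Hz mod fs = 44 Hz.
44 Hz > fs/2 = 24 Hz, folds to fs − 44 Hz = 4 Hz.
Distinct values: {4 Hz, 12 Hz, 16 Hz}.

4 Hz, 12 Hz, 16 Hz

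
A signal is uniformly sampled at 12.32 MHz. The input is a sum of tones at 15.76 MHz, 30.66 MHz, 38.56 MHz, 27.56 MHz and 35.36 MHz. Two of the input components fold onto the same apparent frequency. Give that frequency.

fs/2 = 6.16 MHz.
15.76 MHz mod fs = 3.44 MHz.
3.44 MHz ≤ fs/2 = 6.16 MHz, appears at 3.44 MHz.
30.66 MHz mod fs = 6.02 MHz.
6.02 MHz ≤ fs/2 = 6.16 MHz, appears at 6.02 MHz.
38.56 MHz mod fs = 1.6 MHz.
1.6 MHz ≤ fs/2 = 6.16 MHz, appears at 1.6 MHz.
27.56 MHz mod fs = 2.92 MHz.
2.92 MHz ≤ fs/2 = 6.16 MHz, appears at 2.92 MHz.
35.36 MHz mod fs = 10.72 MHz.
10.72 MHz > fs/2 = 6.16 MHz, folds to fs − 10.72 MHz = 1.6 MHz.
35.36 MHz and 38.56 MHz both map to 1.6 MHz.

1.6 MHz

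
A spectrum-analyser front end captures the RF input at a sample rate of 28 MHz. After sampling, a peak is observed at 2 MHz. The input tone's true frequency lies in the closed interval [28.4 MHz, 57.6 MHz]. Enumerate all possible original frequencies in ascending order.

30 MHz, 54 MHz

Frequencies that alias to 2 MHz are k·fs ± 2 MHz for integer k ≥ 0.
k=0: 2 MHz.
k=1: 26 MHz, 30 MHz.
k=2: 54 MHz, 58 MHz.
k=3: 82 MHz, 86 MHz.
Within [28.4 MHz, 57.6 MHz]: 30 MHz, 54 MHz.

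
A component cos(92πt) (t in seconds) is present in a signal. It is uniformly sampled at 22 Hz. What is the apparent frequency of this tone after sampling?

ω = 92π rad/s → f = ω/(2π) = 46 Hz.
46 Hz mod fs = 2 Hz.
2 Hz ≤ fs/2 = 11 Hz, appears at 2 Hz.

2 Hz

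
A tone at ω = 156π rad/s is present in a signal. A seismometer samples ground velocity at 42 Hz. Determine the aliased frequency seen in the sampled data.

6 Hz

ω = 156π rad/s → f = ω/(2π) = 78 Hz.
78 Hz mod fs = 36 Hz.
36 Hz > fs/2 = 21 Hz, folds to fs − 36 Hz = 6 Hz.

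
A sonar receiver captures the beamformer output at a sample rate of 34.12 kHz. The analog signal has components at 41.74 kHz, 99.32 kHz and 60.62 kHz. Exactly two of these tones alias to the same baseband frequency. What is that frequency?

7.62 kHz

fs/2 = 17.06 kHz.
41.74 kHz mod fs = 7.62 kHz.
7.62 kHz ≤ fs/2 = 17.06 kHz, appears at 7.62 kHz.
99.32 kHz mod fs = 31.08 kHz.
31.08 kHz > fs/2 = 17.06 kHz, folds to fs − 31.08 kHz = 3.04 kHz.
60.62 kHz mod fs = 26.5 kHz.
26.5 kHz > fs/2 = 17.06 kHz, folds to fs − 26.5 kHz = 7.62 kHz.
41.74 kHz and 60.62 kHz both map to 7.62 kHz.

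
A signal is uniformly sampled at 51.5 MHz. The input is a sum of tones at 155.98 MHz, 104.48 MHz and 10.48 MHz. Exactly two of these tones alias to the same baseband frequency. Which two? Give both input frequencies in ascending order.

104.48 MHz, 155.98 MHz

fs/2 = 25.75 MHz.
155.98 MHz mod fs = 1.48 MHz.
1.48 MHz ≤ fs/2 = 25.75 MHz, appears at 1.48 MHz.
104.48 MHz mod fs = 1.48 MHz.
1.48 MHz ≤ fs/2 = 25.75 MHz, appears at 1.48 MHz.
10.48 MHz ≤ fs/2 = 25.75 MHz, passes unchanged.
104.48 MHz and 155.98 MHz both map to 1.48 MHz.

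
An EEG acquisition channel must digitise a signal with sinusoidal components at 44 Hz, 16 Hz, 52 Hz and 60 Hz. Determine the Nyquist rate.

Highest-frequency component: 60 Hz.
Nyquist rate = 2 × 60 Hz = 120 Hz.

120 Hz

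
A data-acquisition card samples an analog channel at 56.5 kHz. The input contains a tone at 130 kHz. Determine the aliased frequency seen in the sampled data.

17 kHz

130 kHz mod fs = 17 kHz.
17 kHz ≤ fs/2 = 28.25 kHz, appears at 17 kHz.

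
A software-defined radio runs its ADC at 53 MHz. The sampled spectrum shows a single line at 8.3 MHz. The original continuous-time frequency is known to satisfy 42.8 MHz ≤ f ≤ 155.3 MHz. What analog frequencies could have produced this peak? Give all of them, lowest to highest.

44.7 MHz, 61.3 MHz, 97.7 MHz, 114.3 MHz, 150.7 MHz

Frequencies that alias to 8.3 MHz are k·fs ± 8.3 MHz for integer k ≥ 0.
k=0: 8.3 MHz.
k=1: 44.7 MHz, 61.3 MHz.
k=2: 97.7 MHz, 114.3 MHz.
k=3: 150.7 MHz, 167.3 MHz.
k=4: 203.7 MHz, 220.3 MHz.
Within [42.8 MHz, 155.3 MHz]: 44.7 MHz, 61.3 MHz, 97.7 MHz, 114.3 MHz, 150.7 MHz.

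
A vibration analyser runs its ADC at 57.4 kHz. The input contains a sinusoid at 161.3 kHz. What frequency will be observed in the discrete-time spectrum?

161.3 kHz mod fs = 46.5 kHz.
46.5 kHz > fs/2 = 28.7 kHz, folds to fs − 46.5 kHz = 10.9 kHz.

10.9 kHz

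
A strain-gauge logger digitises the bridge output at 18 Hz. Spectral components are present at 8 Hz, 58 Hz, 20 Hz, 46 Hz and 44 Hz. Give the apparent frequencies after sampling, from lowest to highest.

2 Hz, 4 Hz, 8 Hz

fs/2 = 9 Hz.
8 Hz ≤ fs/2 = 9 Hz, passes unchanged.
58 Hz mod fs = 4 Hz.
4 Hz ≤ fs/2 = 9 Hz, appears at 4 Hz.
20 Hz mod fs = 2 Hz.
2 Hz ≤ fs/2 = 9 Hz, appears at 2 Hz.
46 Hz mod fs = 10 Hz.
10 Hz > fs/2 = 9 Hz, folds to fs − 10 Hz = 8 Hz.
44 Hz mod fs = 8 Hz.
8 Hz ≤ fs/2 = 9 Hz, appears at 8 Hz.
Distinct values: {2 Hz, 4 Hz, 8 Hz}.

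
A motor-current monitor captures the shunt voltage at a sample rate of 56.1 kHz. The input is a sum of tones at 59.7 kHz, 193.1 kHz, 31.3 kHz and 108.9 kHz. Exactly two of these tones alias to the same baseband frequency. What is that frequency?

fs/2 = 28.05 kHz.
59.7 kHz mod fs = 3.6 kHz.
3.6 kHz ≤ fs/2 = 28.05 kHz, appears at 3.6 kHz.
193.1 kHz mod fs = 24.8 kHz.
24.8 kHz ≤ fs/2 = 28.05 kHz, appears at 24.8 kHz.
31.3 kHz > fs/2 = 28.05 kHz, folds to fs − 31.3 kHz = 24.8 kHz.
108.9 kHz mod fs = 52.8 kHz.
52.8 kHz > fs/2 = 28.05 kHz, folds to fs − 52.8 kHz = 3.3 kHz.
31.3 kHz and 193.1 kHz both map to 24.8 kHz.

24.8 kHz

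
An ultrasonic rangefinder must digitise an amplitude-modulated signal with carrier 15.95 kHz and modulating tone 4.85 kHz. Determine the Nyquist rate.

41.6 kHz

AM sidebands sit at fc ± fm = 11.1 kHz and 20.8 kHz.
Highest-frequency component: 20.8 kHz.
Nyquist rate = 2 × 20.8 kHz = 41.6 kHz.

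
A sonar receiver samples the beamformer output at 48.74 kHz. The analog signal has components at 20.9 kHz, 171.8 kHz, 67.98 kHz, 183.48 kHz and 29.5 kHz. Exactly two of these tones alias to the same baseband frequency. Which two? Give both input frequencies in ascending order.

fs/2 = 24.37 kHz.
20.9 kHz ≤ fs/2 = 24.37 kHz, passes unchanged.
171.8 kHz mod fs = 25.58 kHz.
25.58 kHz > fs/2 = 24.37 kHz, folds to fs − 25.58 kHz = 23.16 kHz.
67.98 kHz mod fs = 19.24 kHz.
19.24 kHz ≤ fs/2 = 24.37 kHz, appears at 19.24 kHz.
183.48 kHz mod fs = 37.26 kHz.
37.26 kHz > fs/2 = 24.37 kHz, folds to fs − 37.26 kHz = 11.48 kHz.
29.5 kHz > fs/2 = 24.37 kHz, folds to fs − 29.5 kHz = 19.24 kHz.
29.5 kHz and 67.98 kHz both map to 19.24 kHz.

29.5 kHz, 67.98 kHz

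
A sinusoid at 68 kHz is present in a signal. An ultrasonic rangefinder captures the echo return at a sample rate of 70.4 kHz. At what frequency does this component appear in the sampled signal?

2.4 kHz

68 kHz > fs/2 = 35.2 kHz, folds to fs − 68 kHz = 2.4 kHz.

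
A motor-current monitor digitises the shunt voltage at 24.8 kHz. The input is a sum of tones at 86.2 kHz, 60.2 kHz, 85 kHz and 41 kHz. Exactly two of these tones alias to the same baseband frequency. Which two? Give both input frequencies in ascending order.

60.2 kHz, 85 kHz

fs/2 = 12.4 kHz.
86.2 kHz mod fs = 11.8 kHz.
11.8 kHz ≤ fs/2 = 12.4 kHz, appears at 11.8 kHz.
60.2 kHz mod fs = 10.6 kHz.
10.6 kHz ≤ fs/2 = 12.4 kHz, appears at 10.6 kHz.
85 kHz mod fs = 10.6 kHz.
10.6 kHz ≤ fs/2 = 12.4 kHz, appears at 10.6 kHz.
41 kHz mod fs = 16.2 kHz.
16.2 kHz > fs/2 = 12.4 kHz, folds to fs − 16.2 kHz = 8.6 kHz.
60.2 kHz and 85 kHz both map to 10.6 kHz.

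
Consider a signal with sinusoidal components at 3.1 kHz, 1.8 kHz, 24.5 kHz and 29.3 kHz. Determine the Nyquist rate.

Highest-frequency component: 29.3 kHz.
Nyquist rate = 2 × 29.3 kHz = 58.6 kHz.

58.6 kHz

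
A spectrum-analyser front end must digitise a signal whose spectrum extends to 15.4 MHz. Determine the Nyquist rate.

Nyquist rate = 2 × 15.4 MHz = 30.8 MHz.

30.8 MHz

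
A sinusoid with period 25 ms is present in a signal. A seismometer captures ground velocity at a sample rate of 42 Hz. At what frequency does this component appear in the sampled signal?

T = 25 ms → f = 1/T = 40 Hz.
40 Hz > fs/2 = 21 Hz, folds to fs − 40 Hz = 2 Hz.

2 Hz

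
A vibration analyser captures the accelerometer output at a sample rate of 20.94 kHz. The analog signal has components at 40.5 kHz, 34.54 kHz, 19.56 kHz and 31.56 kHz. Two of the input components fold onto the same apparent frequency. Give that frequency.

1.38 kHz

fs/2 = 10.47 kHz.
40.5 kHz mod fs = 19.56 kHz.
19.56 kHz > fs/2 = 10.47 kHz, folds to fs − 19.56 kHz = 1.38 kHz.
34.54 kHz mod fs = 13.6 kHz.
13.6 kHz > fs/2 = 10.47 kHz, folds to fs − 13.6 kHz = 7.34 kHz.
19.56 kHz > fs/2 = 10.47 kHz, folds to fs − 19.56 kHz = 1.38 kHz.
31.56 kHz mod fs = 10.62 kHz.
10.62 kHz > fs/2 = 10.47 kHz, folds to fs − 10.62 kHz = 10.32 kHz.
19.56 kHz and 40.5 kHz both map to 1.38 kHz.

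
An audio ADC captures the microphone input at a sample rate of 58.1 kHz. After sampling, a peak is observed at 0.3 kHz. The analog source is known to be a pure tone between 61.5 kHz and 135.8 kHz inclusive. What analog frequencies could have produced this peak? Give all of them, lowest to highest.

Frequencies that alias to 0.3 kHz are k·fs ± 0.3 kHz for integer k ≥ 0.
k=0: 0.3 kHz.
k=1: 57.8 kHz, 58.4 kHz.
k=2: 115.9 kHz, 116.5 kHz.
k=3: 174 kHz, 174.6 kHz.
Within [61.5 kHz, 135.8 kHz]: 115.9 kHz, 116.5 kHz.

115.9 kHz, 116.5 kHz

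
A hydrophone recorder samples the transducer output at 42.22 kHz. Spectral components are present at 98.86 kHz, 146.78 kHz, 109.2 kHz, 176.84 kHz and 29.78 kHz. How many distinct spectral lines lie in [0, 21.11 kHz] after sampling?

fs/2 = 21.11 kHz.
98.86 kHz mod fs = 14.42 kHz.
14.42 kHz ≤ fs/2 = 21.11 kHz, appears at 14.42 kHz.
146.78 kHz mod fs = 20.12 kHz.
20.12 kHz ≤ fs/2 = 21.11 kHz, appears at 20.12 kHz.
109.2 kHz mod fs = 24.76 kHz.
24.76 kHz > fs/2 = 21.11 kHz, folds to fs − 24.76 kHz = 17.46 kHz.
176.84 kHz mod fs = 7.96 kHz.
7.96 kHz ≤ fs/2 = 21.11 kHz, appears at 7.96 kHz.
29.78 kHz > fs/2 = 21.11 kHz, folds to fs − 29.78 kHz = 12.44 kHz.
Distinct values: {7.96 kHz, 12.44 kHz, 14.42 kHz, 17.46 kHz, 20.12 kHz} → 5.

5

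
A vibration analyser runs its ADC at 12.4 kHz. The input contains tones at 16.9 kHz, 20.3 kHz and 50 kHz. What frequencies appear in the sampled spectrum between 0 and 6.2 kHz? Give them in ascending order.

fs/2 = 6.2 kHz.
16.9 kHz mod fs = 4.5 kHz.
4.5 kHz ≤ fs/2 = 6.2 kHz, appears at 4.5 kHz.
20.3 kHz mod fs = 7.9 kHz.
7.9 kHz > fs/2 = 6.2 kHz, folds to fs − 7.9 kHz = 4.5 kHz.
50 kHz mod fs = 0.4 kHz.
0.4 kHz ≤ fs/2 = 6.2 kHz, appears at 0.4 kHz.
Distinct values: {0.4 kHz, 4.5 kHz}.

0.4 kHz, 4.5 kHz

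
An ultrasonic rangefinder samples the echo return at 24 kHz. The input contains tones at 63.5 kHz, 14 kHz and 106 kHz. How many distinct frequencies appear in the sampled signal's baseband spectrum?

fs/2 = 12 kHz.
63.5 kHz mod fs = 15.5 kHz.
15.5 kHz > fs/2 = 12 kHz, folds to fs − 15.5 kHz = 8.5 kHz.
14 kHz > fs/2 = 12 kHz, folds to fs − 14 kHz = 10 kHz.
106 kHz mod fs = 10 kHz.
10 kHz ≤ fs/2 = 12 kHz, appears at 10 kHz.
Distinct values: {8.5 kHz, 10 kHz} → 2.

2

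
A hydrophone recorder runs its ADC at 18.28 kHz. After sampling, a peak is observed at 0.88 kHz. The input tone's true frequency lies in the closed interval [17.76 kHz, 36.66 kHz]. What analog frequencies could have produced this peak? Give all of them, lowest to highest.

Frequencies that alias to 0.88 kHz are k·fs ± 0.88 kHz for integer k ≥ 0.
k=0: 0.88 kHz.
k=1: 17.4 kHz, 19.16 kHz.
k=2: 35.68 kHz, 37.44 kHz.
k=3: 53.96 kHz, 55.72 kHz.
Within [17.76 kHz, 36.66 kHz]: 19.16 kHz, 35.68 kHz.

19.16 kHz, 35.68 kHz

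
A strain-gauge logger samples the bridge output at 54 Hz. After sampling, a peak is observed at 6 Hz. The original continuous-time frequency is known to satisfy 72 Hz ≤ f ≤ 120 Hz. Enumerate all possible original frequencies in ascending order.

102 Hz, 114 Hz

Frequencies that alias to 6 Hz are k·fs ± 6 Hz for integer k ≥ 0.
k=0: 6 Hz.
k=1: 48 Hz, 60 Hz.
k=2: 102 Hz, 114 Hz.
k=3: 156 Hz, 168 Hz.
Within [72 Hz, 120 Hz]: 102 Hz, 114 Hz.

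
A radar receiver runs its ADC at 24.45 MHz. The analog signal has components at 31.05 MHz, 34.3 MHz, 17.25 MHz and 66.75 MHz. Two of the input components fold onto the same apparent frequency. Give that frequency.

6.6 MHz

fs/2 = 12.225 MHz.
31.05 MHz mod fs = 6.6 MHz.
6.6 MHz ≤ fs/2 = 12.225 MHz, appears at 6.6 MHz.
34.3 MHz mod fs = 9.85 MHz.
9.85 MHz ≤ fs/2 = 12.225 MHz, appears at 9.85 MHz.
17.25 MHz > fs/2 = 12.225 MHz, folds to fs − 17.25 MHz = 7.2 MHz.
66.75 MHz mod fs = 17.85 MHz.
17.85 MHz > fs/2 = 12.225 MHz, folds to fs − 17.85 MHz = 6.6 MHz.
31.05 MHz and 66.75 MHz both map to 6.6 MHz.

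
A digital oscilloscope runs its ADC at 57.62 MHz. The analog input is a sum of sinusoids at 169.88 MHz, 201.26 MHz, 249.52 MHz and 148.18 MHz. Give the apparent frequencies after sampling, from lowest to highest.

fs/2 = 28.81 MHz.
169.88 MHz mod fs = 54.64 MHz.
54.64 MHz > fs/2 = 28.81 MHz, folds to fs − 54.64 MHz = 2.98 MHz.
201.26 MHz mod fs = 28.4 MHz.
28.4 MHz ≤ fs/2 = 28.81 MHz, appears at 28.4 MHz.
249.52 MHz mod fs = 19.04 MHz.
19.04 MHz ≤ fs/2 = 28.81 MHz, appears at 19.04 MHz.
148.18 MHz mod fs = 32.94 MHz.
32.94 MHz > fs/2 = 28.81 MHz, folds to fs − 32.94 MHz = 24.68 MHz.
Distinct values: {2.98 MHz, 19.04 MHz, 24.68 MHz, 28.4 MHz}.

2.98 MHz, 19.04 MHz, 24.68 MHz, 28.4 MHz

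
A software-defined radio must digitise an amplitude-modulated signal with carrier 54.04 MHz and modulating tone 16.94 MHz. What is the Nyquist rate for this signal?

AM sidebands sit at fc ± fm = 37.1 MHz and 70.98 MHz.
Highest-frequency component: 70.98 MHz.
Nyquist rate = 2 × 70.98 MHz = 141.96 MHz.

141.96 MHz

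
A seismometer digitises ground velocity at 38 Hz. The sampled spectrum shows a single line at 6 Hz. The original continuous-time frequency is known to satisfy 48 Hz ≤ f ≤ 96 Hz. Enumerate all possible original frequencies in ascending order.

70 Hz, 82 Hz

Frequencies that alias to 6 Hz are k·fs ± 6 Hz for integer k ≥ 0.
k=0: 6 Hz.
k=1: 32 Hz, 44 Hz.
k=2: 70 Hz, 82 Hz.
k=3: 108 Hz, 120 Hz.
Within [48 Hz, 96 Hz]: 70 Hz, 82 Hz.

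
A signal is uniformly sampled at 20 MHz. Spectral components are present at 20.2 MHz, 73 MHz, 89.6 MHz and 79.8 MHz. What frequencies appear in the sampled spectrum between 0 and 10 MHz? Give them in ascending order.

fs/2 = 10 MHz.
20.2 MHz mod fs = 0.2 MHz.
0.2 MHz ≤ fs/2 = 10 MHz, appears at 0.2 MHz.
73 MHz mod fs = 13 MHz.
13 MHz > fs/2 = 10 MHz, folds to fs − 13 MHz = 7 MHz.
89.6 MHz mod fs = 9.6 MHz.
9.6 MHz ≤ fs/2 = 10 MHz, appears at 9.6 MHz.
79.8 MHz mod fs = 19.8 MHz.
19.8 MHz > fs/2 = 10 MHz, folds to fs − 19.8 MHz = 0.2 MHz.
Distinct values: {0.2 MHz, 7 MHz, 9.6 MHz}.

0.2 MHz, 7 MHz, 9.6 MHz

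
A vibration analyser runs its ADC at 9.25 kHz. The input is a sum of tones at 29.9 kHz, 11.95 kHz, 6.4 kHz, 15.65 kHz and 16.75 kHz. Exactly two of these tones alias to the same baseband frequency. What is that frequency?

2.85 kHz

fs/2 = 4.625 kHz.
29.9 kHz mod fs = 2.15 kHz.
2.15 kHz ≤ fs/2 = 4.625 kHz, appears at 2.15 kHz.
11.95 kHz mod fs = 2.7 kHz.
2.7 kHz ≤ fs/2 = 4.625 kHz, appears at 2.7 kHz.
6.4 kHz > fs/2 = 4.625 kHz, folds to fs − 6.4 kHz = 2.85 kHz.
15.65 kHz mod fs = 6.4 kHz.
6.4 kHz > fs/2 = 4.625 kHz, folds to fs − 6.4 kHz = 2.85 kHz.
16.75 kHz mod fs = 7.5 kHz.
7.5 kHz > fs/2 = 4.625 kHz, folds to fs − 7.5 kHz = 1.75 kHz.
6.4 kHz and 15.65 kHz both map to 2.85 kHz.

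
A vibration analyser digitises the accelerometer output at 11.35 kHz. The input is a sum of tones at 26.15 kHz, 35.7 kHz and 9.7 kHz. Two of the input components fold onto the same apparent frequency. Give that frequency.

1.65 kHz

fs/2 = 5.675 kHz.
26.15 kHz mod fs = 3.45 kHz.
3.45 kHz ≤ fs/2 = 5.675 kHz, appears at 3.45 kHz.
35.7 kHz mod fs = 1.65 kHz.
1.65 kHz ≤ fs/2 = 5.675 kHz, appears at 1.65 kHz.
9.7 kHz > fs/2 = 5.675 kHz, folds to fs − 9.7 kHz = 1.65 kHz.
9.7 kHz and 35.7 kHz both map to 1.65 kHz.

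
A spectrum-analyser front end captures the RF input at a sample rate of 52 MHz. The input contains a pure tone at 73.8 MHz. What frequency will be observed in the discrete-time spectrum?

73.8 MHz mod fs = 21.8 MHz.
21.8 MHz ≤ fs/2 = 26 MHz, appears at 21.8 MHz.

21.8 MHz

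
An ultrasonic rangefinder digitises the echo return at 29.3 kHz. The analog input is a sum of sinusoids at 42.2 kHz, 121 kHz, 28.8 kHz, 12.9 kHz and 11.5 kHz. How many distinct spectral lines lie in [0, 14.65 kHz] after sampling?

fs/2 = 14.65 kHz.
42.2 kHz mod fs = 12.9 kHz.
12.9 kHz ≤ fs/2 = 14.65 kHz, appears at 12.9 kHz.
121 kHz mod fs = 3.8 kHz.
3.8 kHz ≤ fs/2 = 14.65 kHz, appears at 3.8 kHz.
28.8 kHz > fs/2 = 14.65 kHz, folds to fs − 28.8 kHz = 0.5 kHz.
12.9 kHz ≤ fs/2 = 14.65 kHz, passes unchanged.
11.5 kHz ≤ fs/2 = 14.65 kHz, passes unchanged.
Distinct values: {0.5 kHz, 3.8 kHz, 11.5 kHz, 12.9 kHz} → 4.

4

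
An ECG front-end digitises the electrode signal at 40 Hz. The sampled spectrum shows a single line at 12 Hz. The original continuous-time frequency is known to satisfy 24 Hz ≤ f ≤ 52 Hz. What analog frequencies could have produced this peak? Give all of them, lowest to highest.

Frequencies that alias to 12 Hz are k·fs ± 12 Hz for integer k ≥ 0.
k=0: 12 Hz.
k=1: 28 Hz, 52 Hz.
k=2: 68 Hz, 92 Hz.
Within [24 Hz, 52 Hz]: 28 Hz, 52 Hz.

28 Hz, 52 Hz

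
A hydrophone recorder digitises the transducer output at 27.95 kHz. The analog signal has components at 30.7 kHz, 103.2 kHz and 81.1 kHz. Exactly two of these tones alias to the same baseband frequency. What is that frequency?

fs/2 = 13.975 kHz.
30.7 kHz mod fs = 2.75 kHz.
2.75 kHz ≤ fs/2 = 13.975 kHz, appears at 2.75 kHz.
103.2 kHz mod fs = 19.35 kHz.
19.35 kHz > fs/2 = 13.975 kHz, folds to fs − 19.35 kHz = 8.6 kHz.
81.1 kHz mod fs = 25.2 kHz.
25.2 kHz > fs/2 = 13.975 kHz, folds to fs − 25.2 kHz = 2.75 kHz.
30.7 kHz and 81.1 kHz both map to 2.75 kHz.

2.75 kHz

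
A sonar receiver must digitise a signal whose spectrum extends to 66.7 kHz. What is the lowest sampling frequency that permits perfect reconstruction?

Nyquist rate = 2 × 66.7 kHz = 133.4 kHz.

133.4 kHz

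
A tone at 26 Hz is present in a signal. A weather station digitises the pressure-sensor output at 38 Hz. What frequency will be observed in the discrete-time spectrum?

26 Hz > fs/2 = 19 Hz, folds to fs − 26 Hz = 12 Hz.

12 Hz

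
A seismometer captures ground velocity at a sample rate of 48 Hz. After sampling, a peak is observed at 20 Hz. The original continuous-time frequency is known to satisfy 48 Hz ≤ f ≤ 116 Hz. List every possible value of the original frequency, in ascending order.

Frequencies that alias to 20 Hz are k·fs ± 20 Hz for integer k ≥ 0.
k=0: 20 Hz.
k=1: 28 Hz, 68 Hz.
k=2: 76 Hz, 116 Hz.
k=3: 124 Hz, 164 Hz.
Within [48 Hz, 116 Hz]: 68 Hz, 76 Hz, 116 Hz.

68 Hz, 76 Hz, 116 Hz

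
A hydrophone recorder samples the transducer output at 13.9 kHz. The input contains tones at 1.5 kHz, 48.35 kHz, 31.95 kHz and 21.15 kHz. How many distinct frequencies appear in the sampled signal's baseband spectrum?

3

fs/2 = 6.95 kHz.
1.5 kHz ≤ fs/2 = 6.95 kHz, passes unchanged.
48.35 kHz mod fs = 6.65 kHz.
6.65 kHz ≤ fs/2 = 6.95 kHz, appears at 6.65 kHz.
31.95 kHz mod fs = 4.15 kHz.
4.15 kHz ≤ fs/2 = 6.95 kHz, appears at 4.15 kHz.
21.15 kHz mod fs = 7.25 kHz.
7.25 kHz > fs/2 = 6.95 kHz, folds to fs − 7.25 kHz = 6.65 kHz.
Distinct values: {1.5 kHz, 4.15 kHz, 6.65 kHz} → 3.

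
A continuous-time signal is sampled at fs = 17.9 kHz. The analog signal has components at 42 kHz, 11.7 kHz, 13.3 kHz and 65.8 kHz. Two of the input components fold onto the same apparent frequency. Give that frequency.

6.2 kHz

fs/2 = 8.95 kHz.
42 kHz mod fs = 6.2 kHz.
6.2 kHz ≤ fs/2 = 8.95 kHz, appears at 6.2 kHz.
11.7 kHz > fs/2 = 8.95 kHz, folds to fs − 11.7 kHz = 6.2 kHz.
13.3 kHz > fs/2 = 8.95 kHz, folds to fs − 13.3 kHz = 4.6 kHz.
65.8 kHz mod fs = 12.1 kHz.
12.1 kHz > fs/2 = 8.95 kHz, folds to fs − 12.1 kHz = 5.8 kHz.
11.7 kHz and 42 kHz both map to 6.2 kHz.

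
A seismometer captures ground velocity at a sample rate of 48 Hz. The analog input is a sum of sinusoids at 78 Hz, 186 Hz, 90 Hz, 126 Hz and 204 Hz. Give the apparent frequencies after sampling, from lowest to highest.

6 Hz, 12 Hz, 18 Hz

fs/2 = 24 Hz.
78 Hz mod fs = 30 Hz.
30 Hz > fs/2 = 24 Hz, folds to fs − 30 Hz = 18 Hz.
186 Hz mod fs = 42 Hz.
42 Hz > fs/2 = 24 Hz, folds to fs − 42 Hz = 6 Hz.
90 Hz mod fs = 42 Hz.
42 Hz > fs/2 = 24 Hz, folds to fs − 42 Hz = 6 Hz.
126 Hz mod fs = 30 Hz.
30 Hz > fs/2 = 24 Hz, folds to fs − 30 Hz = 18 Hz.
204 Hz mod fs = 12 Hz.
12 Hz ≤ fs/2 = 24 Hz, appears at 12 Hz.
Distinct values: {6 Hz, 12 Hz, 18 Hz}.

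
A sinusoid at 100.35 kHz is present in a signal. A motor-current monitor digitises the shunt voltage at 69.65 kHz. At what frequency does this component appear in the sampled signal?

30.7 kHz

100.35 kHz mod fs = 30.7 kHz.
30.7 kHz ≤ fs/2 = 34.825 kHz, appears at 30.7 kHz.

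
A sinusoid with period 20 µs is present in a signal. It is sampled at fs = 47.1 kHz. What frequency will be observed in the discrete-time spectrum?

T = 20 µs → f = 1/T = 50 kHz.
50 kHz mod fs = 2.9 kHz.
2.9 kHz ≤ fs/2 = 23.55 kHz, appears at 2.9 kHz.

2.9 kHz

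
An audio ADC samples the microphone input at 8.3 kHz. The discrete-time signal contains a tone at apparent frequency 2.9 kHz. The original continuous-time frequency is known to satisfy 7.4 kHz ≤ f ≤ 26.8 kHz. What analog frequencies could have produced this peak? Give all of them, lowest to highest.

11.2 kHz, 13.7 kHz, 19.5 kHz, 22 kHz

Frequencies that alias to 2.9 kHz are k·fs ± 2.9 kHz for integer k ≥ 0.
k=0: 2.9 kHz.
k=1: 5.4 kHz, 11.2 kHz.
k=2: 13.7 kHz, 19.5 kHz.
k=3: 22 kHz, 27.8 kHz.
k=4: 30.3 kHz, 36.1 kHz.
Within [7.4 kHz, 26.8 kHz]: 11.2 kHz, 13.7 kHz, 19.5 kHz, 22 kHz.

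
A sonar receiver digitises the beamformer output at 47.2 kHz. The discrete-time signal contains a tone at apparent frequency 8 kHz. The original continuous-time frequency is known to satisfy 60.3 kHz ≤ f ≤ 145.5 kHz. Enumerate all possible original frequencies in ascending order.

Frequencies that alias to 8 kHz are k·fs ± 8 kHz for integer k ≥ 0.
k=0: 8 kHz.
k=1: 39.2 kHz, 55.2 kHz.
k=2: 86.4 kHz, 102.4 kHz.
k=3: 133.6 kHz, 149.6 kHz.
k=4: 180.8 kHz, 196.8 kHz.
Within [60.3 kHz, 145.5 kHz]: 86.4 kHz, 102.4 kHz, 133.6 kHz.

86.4 kHz, 102.4 kHz, 133.6 kHz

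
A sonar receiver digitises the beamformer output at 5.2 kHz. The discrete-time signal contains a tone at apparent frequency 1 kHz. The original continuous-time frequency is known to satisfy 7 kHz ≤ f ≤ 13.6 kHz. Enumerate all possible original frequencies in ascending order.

Frequencies that alias to 1 kHz are k·fs ± 1 kHz for integer k ≥ 0.
k=0: 1 kHz.
k=1: 4.2 kHz, 6.2 kHz.
k=2: 9.4 kHz, 11.4 kHz.
k=3: 14.6 kHz, 16.6 kHz.
Within [7 kHz, 13.6 kHz]: 9.4 kHz, 11.4 kHz.

9.4 kHz, 11.4 kHz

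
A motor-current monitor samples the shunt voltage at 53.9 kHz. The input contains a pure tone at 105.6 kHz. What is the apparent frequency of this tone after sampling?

105.6 kHz mod fs = 51.7 kHz.
51.7 kHz > fs/2 = 26.95 kHz, folds to fs − 51.7 kHz = 2.2 kHz.

2.2 kHz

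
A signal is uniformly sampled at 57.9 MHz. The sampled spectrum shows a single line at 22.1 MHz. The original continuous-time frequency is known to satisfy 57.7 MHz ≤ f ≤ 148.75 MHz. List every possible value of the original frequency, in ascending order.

Frequencies that alias to 22.1 MHz are k·fs ± 22.1 MHz for integer k ≥ 0.
k=0: 22.1 MHz.
k=1: 35.8 MHz, 80 MHz.
k=2: 93.7 MHz, 137.9 MHz.
k=3: 151.6 MHz, 195.8 MHz.
Within [57.7 MHz, 148.75 MHz]: 80 MHz, 93.7 MHz, 137.9 MHz.

80 MHz, 93.7 MHz, 137.9 MHz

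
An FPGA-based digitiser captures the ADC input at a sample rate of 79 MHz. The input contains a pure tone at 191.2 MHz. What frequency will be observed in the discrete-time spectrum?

191.2 MHz mod fs = 33.2 MHz.
33.2 MHz ≤ fs/2 = 39.5 MHz, appears at 33.2 MHz.

33.2 MHz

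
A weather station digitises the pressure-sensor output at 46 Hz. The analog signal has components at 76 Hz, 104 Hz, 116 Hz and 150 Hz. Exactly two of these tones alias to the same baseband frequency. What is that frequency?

12 Hz

fs/2 = 23 Hz.
76 Hz mod fs = 30 Hz.
30 Hz > fs/2 = 23 Hz, folds to fs − 30 Hz = 16 Hz.
104 Hz mod fs = 12 Hz.
12 Hz ≤ fs/2 = 23 Hz, appears at 12 Hz.
116 Hz mod fs = 24 Hz.
24 Hz > fs/2 = 23 Hz, folds to fs − 24 Hz = 22 Hz.
150 Hz mod fs = 12 Hz.
12 Hz ≤ fs/2 = 23 Hz, appears at 12 Hz.
104 Hz and 150 Hz both map to 12 Hz.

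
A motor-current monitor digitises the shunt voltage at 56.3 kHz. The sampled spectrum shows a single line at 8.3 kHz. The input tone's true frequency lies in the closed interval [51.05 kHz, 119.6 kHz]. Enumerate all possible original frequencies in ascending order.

64.6 kHz, 104.3 kHz

Frequencies that alias to 8.3 kHz are k·fs ± 8.3 kHz for integer k ≥ 0.
k=0: 8.3 kHz.
k=1: 48 kHz, 64.6 kHz.
k=2: 104.3 kHz, 120.9 kHz.
k=3: 160.6 kHz, 177.2 kHz.
Within [51.05 kHz, 119.6 kHz]: 64.6 kHz, 104.3 kHz.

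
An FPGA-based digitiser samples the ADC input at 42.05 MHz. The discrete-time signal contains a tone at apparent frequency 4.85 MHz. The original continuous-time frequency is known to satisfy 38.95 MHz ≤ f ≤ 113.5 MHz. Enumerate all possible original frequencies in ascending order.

46.9 MHz, 79.25 MHz, 88.95 MHz

Frequencies that alias to 4.85 MHz are k·fs ± 4.85 MHz for integer k ≥ 0.
k=0: 4.85 MHz.
k=1: 37.2 MHz, 46.9 MHz.
k=2: 79.25 MHz, 88.95 MHz.
k=3: 121.3 MHz, 131 MHz.
Within [38.95 MHz, 113.5 MHz]: 46.9 MHz, 79.25 MHz, 88.95 MHz.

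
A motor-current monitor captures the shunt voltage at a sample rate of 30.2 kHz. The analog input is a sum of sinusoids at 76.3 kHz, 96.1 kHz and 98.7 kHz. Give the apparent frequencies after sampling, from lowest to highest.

fs/2 = 15.1 kHz.
76.3 kHz mod fs = 15.9 kHz.
15.9 kHz > fs/2 = 15.1 kHz, folds to fs − 15.9 kHz = 14.3 kHz.
96.1 kHz mod fs = 5.5 kHz.
5.5 kHz ≤ fs/2 = 15.1 kHz, appears at 5.5 kHz.
98.7 kHz mod fs = 8.1 kHz.
8.1 kHz ≤ fs/2 = 15.1 kHz, appears at 8.1 kHz.
Distinct values: {5.5 kHz, 8.1 kHz, 14.3 kHz}.

5.5 kHz, 8.1 kHz, 14.3 kHz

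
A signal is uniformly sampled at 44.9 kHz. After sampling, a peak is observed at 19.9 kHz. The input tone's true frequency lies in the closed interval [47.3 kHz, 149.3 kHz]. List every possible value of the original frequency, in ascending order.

Frequencies that alias to 19.9 kHz are k·fs ± 19.9 kHz for integer k ≥ 0.
k=0: 19.9 kHz.
k=1: 25 kHz, 64.8 kHz.
k=2: 69.9 kHz, 109.7 kHz.
k=3: 114.8 kHz, 154.6 kHz.
k=4: 159.7 kHz, 199.5 kHz.
Within [47.3 kHz, 149.3 kHz]: 64.8 kHz, 69.9 kHz, 109.7 kHz, 114.8 kHz.

64.8 kHz, 69.9 kHz, 109.7 kHz, 114.8 kHz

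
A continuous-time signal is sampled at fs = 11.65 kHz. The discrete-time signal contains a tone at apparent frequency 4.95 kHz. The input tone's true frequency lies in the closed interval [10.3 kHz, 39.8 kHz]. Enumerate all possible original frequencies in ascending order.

Frequencies that alias to 4.95 kHz are k·fs ± 4.95 kHz for integer k ≥ 0.
k=0: 4.95 kHz.
k=1: 6.7 kHz, 16.6 kHz.
k=2: 18.35 kHz, 28.25 kHz.
k=3: 30 kHz, 39.9 kHz.
k=4: 41.65 kHz, 51.55 kHz.
Within [10.3 kHz, 39.8 kHz]: 16.6 kHz, 18.35 kHz, 28.25 kHz, 30 kHz.

16.6 kHz, 18.35 kHz, 28.25 kHz, 30 kHz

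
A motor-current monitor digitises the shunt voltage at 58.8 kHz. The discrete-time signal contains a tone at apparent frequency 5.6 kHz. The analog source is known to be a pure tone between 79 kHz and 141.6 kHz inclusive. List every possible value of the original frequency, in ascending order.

Frequencies that alias to 5.6 kHz are k·fs ± 5.6 kHz for integer k ≥ 0.
k=0: 5.6 kHz.
k=1: 53.2 kHz, 64.4 kHz.
k=2: 112 kHz, 123.2 kHz.
k=3: 170.8 kHz, 182 kHz.
Within [79 kHz, 141.6 kHz]: 112 kHz, 123.2 kHz.

112 kHz, 123.2 kHz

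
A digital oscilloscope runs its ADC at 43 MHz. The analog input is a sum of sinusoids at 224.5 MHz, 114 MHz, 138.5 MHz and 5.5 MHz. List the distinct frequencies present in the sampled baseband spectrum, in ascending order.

fs/2 = 21.5 MHz.
224.5 MHz mod fs = 9.5 MHz.
9.5 MHz ≤ fs/2 = 21.5 MHz, appears at 9.5 MHz.
114 MHz mod fs = 28 MHz.
28 MHz > fs/2 = 21.5 MHz, folds to fs − 28 MHz = 15 MHz.
138.5 MHz mod fs = 9.5 MHz.
9.5 MHz ≤ fs/2 = 21.5 MHz, appears at 9.5 MHz.
5.5 MHz ≤ fs/2 = 21.5 MHz, passes unchanged.
Distinct values: {5.5 MHz, 9.5 MHz, 15 MHz}.

5.5 MHz, 9.5 MHz, 15 MHz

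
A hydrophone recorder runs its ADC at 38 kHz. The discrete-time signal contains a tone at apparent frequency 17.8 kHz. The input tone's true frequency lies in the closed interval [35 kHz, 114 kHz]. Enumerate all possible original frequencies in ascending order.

Frequencies that alias to 17.8 kHz are k·fs ± 17.8 kHz for integer k ≥ 0.
k=0: 17.8 kHz.
k=1: 20.2 kHz, 55.8 kHz.
k=2: 58.2 kHz, 93.8 kHz.
k=3: 96.2 kHz, 131.8 kHz.
k=4: 134.2 kHz, 169.8 kHz.
Within [35 kHz, 114 kHz]: 55.8 kHz, 58.2 kHz, 93.8 kHz, 96.2 kHz.

55.8 kHz, 58.2 kHz, 93.8 kHz, 96.2 kHz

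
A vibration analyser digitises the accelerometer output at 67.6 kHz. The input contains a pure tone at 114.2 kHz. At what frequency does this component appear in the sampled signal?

21 kHz

114.2 kHz mod fs = 46.6 kHz.
46.6 kHz > fs/2 = 33.8 kHz, folds to fs − 46.6 kHz = 21 kHz.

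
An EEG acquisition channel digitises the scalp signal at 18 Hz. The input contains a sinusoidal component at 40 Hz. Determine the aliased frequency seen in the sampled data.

40 Hz mod fs = 4 Hz.
4 Hz ≤ fs/2 = 9 Hz, appears at 4 Hz.

4 Hz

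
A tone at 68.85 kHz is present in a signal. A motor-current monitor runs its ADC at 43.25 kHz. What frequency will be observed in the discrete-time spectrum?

17.65 kHz

68.85 kHz mod fs = 25.6 kHz.
25.6 kHz > fs/2 = 21.625 kHz, folds to fs − 25.6 kHz = 17.65 kHz.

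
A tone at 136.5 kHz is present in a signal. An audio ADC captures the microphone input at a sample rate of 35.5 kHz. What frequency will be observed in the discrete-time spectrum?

5.5 kHz

136.5 kHz mod fs = 30 kHz.
30 kHz > fs/2 = 17.75 kHz, folds to fs − 30 kHz = 5.5 kHz.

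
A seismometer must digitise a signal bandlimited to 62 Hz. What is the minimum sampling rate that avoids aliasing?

124 Hz

Nyquist rate = 2 × 62 Hz = 124 Hz.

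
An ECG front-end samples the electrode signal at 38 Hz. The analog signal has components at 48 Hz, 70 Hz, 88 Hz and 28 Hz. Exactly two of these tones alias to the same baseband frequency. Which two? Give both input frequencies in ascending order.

fs/2 = 19 Hz.
48 Hz mod fs = 10 Hz.
10 Hz ≤ fs/2 = 19 Hz, appears at 10 Hz.
70 Hz mod fs = 32 Hz.
32 Hz > fs/2 = 19 Hz, folds to fs − 32 Hz = 6 Hz.
88 Hz mod fs = 12 Hz.
12 Hz ≤ fs/2 = 19 Hz, appears at 12 Hz.
28 Hz > fs/2 = 19 Hz, folds to fs − 28 Hz = 10 Hz.
28 Hz and 48 Hz both map to 10 Hz.

28 Hz, 48 Hz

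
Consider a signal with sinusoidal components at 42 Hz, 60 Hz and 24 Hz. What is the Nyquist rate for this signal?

120 Hz

Highest-frequency component: 60 Hz.
Nyquist rate = 2 × 60 Hz = 120 Hz.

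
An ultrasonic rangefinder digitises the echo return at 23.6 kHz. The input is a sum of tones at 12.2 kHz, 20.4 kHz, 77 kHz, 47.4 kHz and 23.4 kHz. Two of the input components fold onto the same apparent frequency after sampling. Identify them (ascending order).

fs/2 = 11.8 kHz.
12.2 kHz > fs/2 = 11.8 kHz, folds to fs − 12.2 kHz = 11.4 kHz.
20.4 kHz > fs/2 = 11.8 kHz, folds to fs − 20.4 kHz = 3.2 kHz.
77 kHz mod fs = 6.2 kHz.
6.2 kHz ≤ fs/2 = 11.8 kHz, appears at 6.2 kHz.
47.4 kHz mod fs = 0.2 kHz.
0.2 kHz ≤ fs/2 = 11.8 kHz, appears at 0.2 kHz.
23.4 kHz > fs/2 = 11.8 kHz, folds to fs − 23.4 kHz = 0.2 kHz.
23.4 kHz and 47.4 kHz both map to 0.2 kHz.

23.4 kHz, 47.4 kHz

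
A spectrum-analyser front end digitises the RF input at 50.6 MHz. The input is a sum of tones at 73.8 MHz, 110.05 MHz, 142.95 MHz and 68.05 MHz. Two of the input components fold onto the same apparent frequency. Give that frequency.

fs/2 = 25.3 MHz.
73.8 MHz mod fs = 23.2 MHz.
23.2 MHz ≤ fs/2 = 25.3 MHz, appears at 23.2 MHz.
110.05 MHz mod fs = 8.85 MHz.
8.85 MHz ≤ fs/2 = 25.3 MHz, appears at 8.85 MHz.
142.95 MHz mod fs = 41.75 MHz.
41.75 MHz > fs/2 = 25.3 MHz, folds to fs − 41.75 MHz = 8.85 MHz.
68.05 MHz mod fs = 17.45 MHz.
17.45 MHz ≤ fs/2 = 25.3 MHz, appears at 17.45 MHz.
110.05 MHz and 142.95 MHz both map to 8.85 MHz.

8.85 MHz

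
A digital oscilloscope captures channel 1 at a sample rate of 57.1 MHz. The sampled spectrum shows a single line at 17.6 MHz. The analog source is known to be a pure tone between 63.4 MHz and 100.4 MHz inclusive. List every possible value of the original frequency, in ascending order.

74.7 MHz, 96.6 MHz

Frequencies that alias to 17.6 MHz are k·fs ± 17.6 MHz for integer k ≥ 0.
k=0: 17.6 MHz.
k=1: 39.5 MHz, 74.7 MHz.
k=2: 96.6 MHz, 131.8 MHz.
k=3: 153.7 MHz, 188.9 MHz.
Within [63.4 MHz, 100.4 MHz]: 74.7 MHz, 96.6 MHz.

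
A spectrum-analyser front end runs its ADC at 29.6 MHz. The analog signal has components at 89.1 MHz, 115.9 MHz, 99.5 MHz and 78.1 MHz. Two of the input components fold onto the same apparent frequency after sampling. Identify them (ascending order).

fs/2 = 14.8 MHz.
89.1 MHz mod fs = 0.3 MHz.
0.3 MHz ≤ fs/2 = 14.8 MHz, appears at 0.3 MHz.
115.9 MHz mod fs = 27.1 MHz.
27.1 MHz > fs/2 = 14.8 MHz, folds to fs − 27.1 MHz = 2.5 MHz.
99.5 MHz mod fs = 10.7 MHz.
10.7 MHz ≤ fs/2 = 14.8 MHz, appears at 10.7 MHz.
78.1 MHz mod fs = 18.9 MHz.
18.9 MHz > fs/2 = 14.8 MHz, folds to fs − 18.9 MHz = 10.7 MHz.
78.1 MHz and 99.5 MHz both map to 10.7 MHz.

78.1 MHz, 99.5 MHz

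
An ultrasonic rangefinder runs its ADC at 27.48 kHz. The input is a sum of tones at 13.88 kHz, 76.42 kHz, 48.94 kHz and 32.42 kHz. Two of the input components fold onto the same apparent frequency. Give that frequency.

fs/2 = 13.74 kHz.
13.88 kHz > fs/2 = 13.74 kHz, folds to fs − 13.88 kHz = 13.6 kHz.
76.42 kHz mod fs = 21.46 kHz.
21.46 kHz > fs/2 = 13.74 kHz, folds to fs − 21.46 kHz = 6.02 kHz.
48.94 kHz mod fs = 21.46 kHz.
21.46 kHz > fs/2 = 13.74 kHz, folds to fs − 21.46 kHz = 6.02 kHz.
32.42 kHz mod fs = 4.94 kHz.
4.94 kHz ≤ fs/2 = 13.74 kHz, appears at 4.94 kHz.
48.94 kHz and 76.42 kHz both map to 6.02 kHz.

6.02 kHz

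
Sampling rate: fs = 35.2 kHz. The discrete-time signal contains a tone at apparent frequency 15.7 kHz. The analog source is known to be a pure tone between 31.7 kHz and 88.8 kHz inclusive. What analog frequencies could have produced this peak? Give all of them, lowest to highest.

50.9 kHz, 54.7 kHz, 86.1 kHz

Frequencies that alias to 15.7 kHz are k·fs ± 15.7 kHz for integer k ≥ 0.
k=0: 15.7 kHz.
k=1: 19.5 kHz, 50.9 kHz.
k=2: 54.7 kHz, 86.1 kHz.
k=3: 89.9 kHz, 121.3 kHz.
Within [31.7 kHz, 88.8 kHz]: 50.9 kHz, 54.7 kHz, 86.1 kHz.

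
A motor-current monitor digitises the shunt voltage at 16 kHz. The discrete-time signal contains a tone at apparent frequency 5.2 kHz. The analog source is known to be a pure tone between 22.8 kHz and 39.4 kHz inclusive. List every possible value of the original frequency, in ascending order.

26.8 kHz, 37.2 kHz

Frequencies that alias to 5.2 kHz are k·fs ± 5.2 kHz for integer k ≥ 0.
k=0: 5.2 kHz.
k=1: 10.8 kHz, 21.2 kHz.
k=2: 26.8 kHz, 37.2 kHz.
k=3: 42.8 kHz, 53.2 kHz.
Within [22.8 kHz, 39.4 kHz]: 26.8 kHz, 37.2 kHz.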